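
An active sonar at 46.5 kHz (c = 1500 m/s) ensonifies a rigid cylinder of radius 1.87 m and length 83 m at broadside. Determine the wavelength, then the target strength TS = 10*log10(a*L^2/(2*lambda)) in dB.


Step 1: lambda = c/f = 1500/46500 = 0.03226 m
Step 2: TS = 10*log10(a*L^2/(2*lambda)) = 10*log10(1.87*83^2/(2*0.03226)) = 53.0

53.0 dB


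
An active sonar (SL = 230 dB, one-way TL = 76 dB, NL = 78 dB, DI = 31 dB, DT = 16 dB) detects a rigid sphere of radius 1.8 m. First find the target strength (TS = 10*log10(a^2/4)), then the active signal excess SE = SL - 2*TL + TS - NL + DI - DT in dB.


Step 1: TS = 10*log10(1.8^2/4) = -0.92 dB
Step 2: SE = SL - 2*TL + TS - NL + DI - DT = 230 - 2*76 + (-0.92) - 78 + 31 - 16 = 14.08

14.08 dB


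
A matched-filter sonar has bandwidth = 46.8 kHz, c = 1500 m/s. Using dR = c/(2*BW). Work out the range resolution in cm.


dR = c/(2*BW) = 1500 / (2 * 46.8e3) = 0.016 m = 1.6 cm

1.6 cm


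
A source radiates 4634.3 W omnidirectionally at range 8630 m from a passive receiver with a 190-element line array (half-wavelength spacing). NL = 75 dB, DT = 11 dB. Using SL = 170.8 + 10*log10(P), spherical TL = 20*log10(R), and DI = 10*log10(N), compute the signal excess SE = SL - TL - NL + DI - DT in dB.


Step 1: SL = 170.8 + 10*log10(4634.3) = 207.46 dB
Step 2: TL = 20*log10(8630) = 78.72 dB
Step 3: DI = 10*log10(190) = 22.79 dB
Step 4: SE = SL - TL - NL + DI - DT = 207.46 - 78.72 - 75 + 22.79 - 11 = 65.53

65.53 dB


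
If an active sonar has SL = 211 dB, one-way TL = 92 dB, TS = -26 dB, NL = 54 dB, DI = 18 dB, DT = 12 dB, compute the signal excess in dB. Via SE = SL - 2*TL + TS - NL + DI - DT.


SE = SL - 2*TL + TS - NL + DI - DT = 211 - 2*92 + (-26) - 54 + 18 - 12 = -47

-47 dB


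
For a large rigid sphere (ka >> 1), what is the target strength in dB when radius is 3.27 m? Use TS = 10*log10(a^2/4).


4.27 dB


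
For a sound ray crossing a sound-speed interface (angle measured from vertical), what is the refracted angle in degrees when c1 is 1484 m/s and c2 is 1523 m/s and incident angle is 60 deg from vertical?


sin(theta2) = (c2/c1)*sin(theta1) = (1523/1484)*sin(60 deg) = 0.88878
theta2 = arcsin(0.88878) = 62.72

62.72 deg


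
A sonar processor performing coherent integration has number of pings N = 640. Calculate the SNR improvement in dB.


Gain = 10*log10(640) = 28.06

28.06 dB


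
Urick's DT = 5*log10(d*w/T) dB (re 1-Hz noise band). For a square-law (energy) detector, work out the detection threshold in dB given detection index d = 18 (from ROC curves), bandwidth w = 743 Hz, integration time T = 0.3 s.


23.25 dB


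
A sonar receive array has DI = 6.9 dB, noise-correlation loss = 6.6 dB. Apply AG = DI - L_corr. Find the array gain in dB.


AG = DI - L_corr = 6.9 - 6.6 = 0.3

0.3 dB


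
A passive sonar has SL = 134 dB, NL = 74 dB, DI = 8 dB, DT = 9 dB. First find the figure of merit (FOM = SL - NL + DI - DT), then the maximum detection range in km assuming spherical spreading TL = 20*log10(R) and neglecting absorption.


Step 1: FOM = SL - NL + DI - DT = 134 - 74 + 8 - 9 = 59 dB
Step 2: at max range FOM = TL = 20*log10(R), so R = 10^(59/20) = 891.25 m = 0.89 km

0.89 km


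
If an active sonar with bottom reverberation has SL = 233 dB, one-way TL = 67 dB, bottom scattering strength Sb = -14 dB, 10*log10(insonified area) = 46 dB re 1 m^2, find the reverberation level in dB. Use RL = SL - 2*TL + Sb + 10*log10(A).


RL = SL - 2*TL + Sb + 10*log10(A) = 233 - 2*67 + (-14) + 46 = 131

131 dB


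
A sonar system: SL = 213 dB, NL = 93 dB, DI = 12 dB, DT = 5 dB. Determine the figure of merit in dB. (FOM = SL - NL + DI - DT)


127 dB


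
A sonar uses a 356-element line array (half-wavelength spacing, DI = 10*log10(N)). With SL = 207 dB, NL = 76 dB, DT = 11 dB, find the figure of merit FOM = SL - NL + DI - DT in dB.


145.51 dB


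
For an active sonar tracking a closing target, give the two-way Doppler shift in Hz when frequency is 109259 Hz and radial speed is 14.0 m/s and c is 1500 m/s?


2039.5 Hz


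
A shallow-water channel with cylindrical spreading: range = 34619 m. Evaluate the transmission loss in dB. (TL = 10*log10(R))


TL = 10*log10(34619) = 45.39

45.39 dB


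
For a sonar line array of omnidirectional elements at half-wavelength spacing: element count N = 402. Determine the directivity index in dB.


DI = 10*log10(402) = 26.04

26.04 dB


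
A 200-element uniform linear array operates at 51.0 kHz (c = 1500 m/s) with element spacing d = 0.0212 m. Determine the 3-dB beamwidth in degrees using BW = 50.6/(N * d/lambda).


Step 1: lambda = 1500/51000 = 0.02941 m
Step 2: d/lambda = 0.0212/0.02941 = 0.7208
Step 3: BW = 50.6/(N * d/lambda) = 50.6/(200 * 0.7208) = 0.35

0.35 deg


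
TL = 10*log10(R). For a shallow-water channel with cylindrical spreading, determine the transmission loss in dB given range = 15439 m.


TL = 10*log10(15439) = 41.89

41.89 dB


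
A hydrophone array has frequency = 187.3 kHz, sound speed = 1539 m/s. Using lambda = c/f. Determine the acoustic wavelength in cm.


lambda = c/f = 1539 / 187300 = 0.0082 m = 0.82 cm

0.82 cm


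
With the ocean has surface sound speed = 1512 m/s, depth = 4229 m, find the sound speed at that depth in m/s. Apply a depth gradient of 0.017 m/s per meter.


c = 1512 + 0.017 * 4229 = 1583.893

1583.893 m/s


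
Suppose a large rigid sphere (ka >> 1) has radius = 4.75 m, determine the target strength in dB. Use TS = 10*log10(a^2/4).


TS = 10*log10(4.75^2 / 4) = 10*log10(5.640625) = 7.51

7.51 dB


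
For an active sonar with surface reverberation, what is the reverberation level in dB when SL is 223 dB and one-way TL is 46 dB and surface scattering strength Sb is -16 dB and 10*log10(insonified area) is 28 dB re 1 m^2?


143 dB


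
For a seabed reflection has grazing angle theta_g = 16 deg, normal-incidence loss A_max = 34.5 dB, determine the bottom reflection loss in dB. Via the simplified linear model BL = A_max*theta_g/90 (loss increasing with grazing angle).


BL = A_max * theta_g / 90 = 34.5 * 16 / 90 = 6.13

6.13 dB


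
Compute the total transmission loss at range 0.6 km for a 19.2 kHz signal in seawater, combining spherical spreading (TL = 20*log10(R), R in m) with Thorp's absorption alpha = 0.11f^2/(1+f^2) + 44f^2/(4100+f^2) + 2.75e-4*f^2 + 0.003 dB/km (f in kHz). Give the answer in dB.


Step 1 (Thorp): alpha = 0.11*368.64/(1+368.64) + 44*368.64/(4100+368.64) + 2.75e-4*368.64 + 0.003 = 3.8439 dB/km
Step 2: TL_spread = 20*log10(600) = 55.56 dB
Step 3: TL_abs = alpha*R = 3.8439 * 0.6 = 2.31 dB
Step 4: TL_total = 55.56 + 2.31 = 57.87

57.87 dB


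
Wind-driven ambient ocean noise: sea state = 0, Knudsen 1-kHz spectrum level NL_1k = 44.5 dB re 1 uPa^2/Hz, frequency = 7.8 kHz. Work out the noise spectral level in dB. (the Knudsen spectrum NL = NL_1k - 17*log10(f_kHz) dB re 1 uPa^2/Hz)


NL = NL_1k - 17*log10(f_kHz) = 44.5 - 17*log10(7.8) = 44.5 - (15.17) = 29.33

29.33 dB


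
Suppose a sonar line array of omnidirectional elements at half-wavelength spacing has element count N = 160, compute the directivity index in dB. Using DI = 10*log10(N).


22.04 dB


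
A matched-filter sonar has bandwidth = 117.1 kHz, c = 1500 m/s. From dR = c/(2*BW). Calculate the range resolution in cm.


0.64 cm


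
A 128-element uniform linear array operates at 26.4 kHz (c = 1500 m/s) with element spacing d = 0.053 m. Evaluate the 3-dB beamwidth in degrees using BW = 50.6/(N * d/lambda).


0.42 deg


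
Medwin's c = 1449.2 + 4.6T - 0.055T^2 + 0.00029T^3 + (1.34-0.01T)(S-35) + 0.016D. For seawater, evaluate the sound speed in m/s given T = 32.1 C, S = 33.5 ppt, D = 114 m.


c = 1449.2 + 4.6*32.1 - 0.055*32.1^2 + 0.00029*32.1^3 + (1.34 - 0.01*32.1)*(33.5 - 35) + 0.016*114 = 1550.08

1550.08 m/s


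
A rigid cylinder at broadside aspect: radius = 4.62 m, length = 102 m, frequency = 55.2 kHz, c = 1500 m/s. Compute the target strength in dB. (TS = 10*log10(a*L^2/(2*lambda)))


59.47 dB


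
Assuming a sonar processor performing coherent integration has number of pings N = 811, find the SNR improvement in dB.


Gain = 10*log10(811) = 29.09

29.09 dB


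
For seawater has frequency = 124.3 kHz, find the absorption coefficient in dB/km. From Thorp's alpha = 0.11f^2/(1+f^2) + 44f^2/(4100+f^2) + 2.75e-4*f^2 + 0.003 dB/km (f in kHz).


f^2 = 15450.49
alpha = 0.11*15450.49/(1+15450.49) + 44*15450.49/(4100+15450.49) + 2.75e-4*15450.49 + 0.003 = 39.134

39.134 dB/km


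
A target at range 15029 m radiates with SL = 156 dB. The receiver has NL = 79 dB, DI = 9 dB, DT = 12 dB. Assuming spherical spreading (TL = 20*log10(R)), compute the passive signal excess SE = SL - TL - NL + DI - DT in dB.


Step 1: TL = 20*log10(15029) = 83.54 dB
Step 2: SE = 156 - 83.54 - 79 + 9 - 12 = -9.54

-9.54 dB


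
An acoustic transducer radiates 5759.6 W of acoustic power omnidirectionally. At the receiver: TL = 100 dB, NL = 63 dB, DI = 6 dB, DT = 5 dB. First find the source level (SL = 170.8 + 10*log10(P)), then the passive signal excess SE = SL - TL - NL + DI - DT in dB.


Step 1: SL = 170.8 + 10*log10(5759.6) = 208.4 dB
Step 2: SE = SL - TL - NL + DI - DT = 208.4 - 100 - 63 + 6 - 5 = 46.4

46.4 dB


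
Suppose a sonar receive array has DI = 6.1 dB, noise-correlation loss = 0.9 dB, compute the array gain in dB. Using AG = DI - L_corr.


AG = DI - L_corr = 6.1 - 0.9 = 5.2

5.2 dB


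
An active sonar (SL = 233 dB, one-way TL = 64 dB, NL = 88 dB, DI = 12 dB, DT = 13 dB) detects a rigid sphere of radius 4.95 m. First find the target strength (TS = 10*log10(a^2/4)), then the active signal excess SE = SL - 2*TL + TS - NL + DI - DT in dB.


Step 1: TS = 10*log10(4.95^2/4) = 7.87 dB
Step 2: SE = SL - 2*TL + TS - NL + DI - DT = 233 - 2*64 + (7.87) - 88 + 12 - 13 = 23.87

23.87 dB


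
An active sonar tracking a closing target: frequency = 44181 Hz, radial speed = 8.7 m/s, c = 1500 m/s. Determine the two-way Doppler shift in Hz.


fd = 2*f*v/c = 2 * 44181 * 8.7 / 1500 = 512.5

512.5 Hz


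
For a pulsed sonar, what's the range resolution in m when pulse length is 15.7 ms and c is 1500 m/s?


dR = c*tau/2 = 1500 * 15.7e-3 / 2 = 11.775

11.775 m


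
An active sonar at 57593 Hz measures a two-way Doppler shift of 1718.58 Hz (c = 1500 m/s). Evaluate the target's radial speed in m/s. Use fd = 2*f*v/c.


22.38 m/s


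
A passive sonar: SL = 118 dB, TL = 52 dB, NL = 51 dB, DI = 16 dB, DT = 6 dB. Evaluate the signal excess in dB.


SE = SL - TL - NL + DI - DT = 118 - 52 - 51 + 16 - 6 = 25

25 dB


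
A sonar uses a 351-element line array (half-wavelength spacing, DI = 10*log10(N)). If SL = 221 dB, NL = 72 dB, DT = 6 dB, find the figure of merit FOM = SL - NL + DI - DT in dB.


168.45 dB


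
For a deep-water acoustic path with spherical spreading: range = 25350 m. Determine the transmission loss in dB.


88.08 dB


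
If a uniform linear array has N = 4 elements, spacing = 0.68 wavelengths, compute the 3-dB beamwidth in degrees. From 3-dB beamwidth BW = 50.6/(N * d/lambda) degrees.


BW = 50.6 / (4 * 0.68) = 50.6 / 2.72 = 18.6

18.6 deg


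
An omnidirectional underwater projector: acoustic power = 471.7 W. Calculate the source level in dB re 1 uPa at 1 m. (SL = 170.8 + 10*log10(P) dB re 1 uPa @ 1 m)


197.54 dB


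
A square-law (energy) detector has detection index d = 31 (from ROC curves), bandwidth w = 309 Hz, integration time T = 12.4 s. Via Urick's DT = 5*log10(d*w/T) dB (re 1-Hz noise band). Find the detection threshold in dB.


DT = 5*log10(d*w/T) = 5*log10(31 * 309 / 12.4) = 5*log10(772.5) = 14.44

14.44 dB


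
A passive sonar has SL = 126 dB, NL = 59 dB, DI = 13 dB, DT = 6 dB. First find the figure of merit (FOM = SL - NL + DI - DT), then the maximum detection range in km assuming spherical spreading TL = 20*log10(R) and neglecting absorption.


Step 1: FOM = SL - NL + DI - DT = 126 - 59 + 13 - 6 = 74 dB
Step 2: at max range FOM = TL = 20*log10(R), so R = 10^(74/20) = 5011.87 m = 5.01 km

5.01 km


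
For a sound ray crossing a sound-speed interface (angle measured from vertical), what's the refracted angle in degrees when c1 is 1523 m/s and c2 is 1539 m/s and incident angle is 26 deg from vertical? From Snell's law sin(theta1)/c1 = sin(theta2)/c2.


26.29 deg


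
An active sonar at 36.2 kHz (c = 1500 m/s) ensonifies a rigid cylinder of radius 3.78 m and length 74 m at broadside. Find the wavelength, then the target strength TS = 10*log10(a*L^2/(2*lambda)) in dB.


Step 1: lambda = c/f = 1500/36200 = 0.04144 m
Step 2: TS = 10*log10(a*L^2/(2*lambda)) = 10*log10(3.78*74^2/(2*0.04144)) = 53.98

53.98 dB


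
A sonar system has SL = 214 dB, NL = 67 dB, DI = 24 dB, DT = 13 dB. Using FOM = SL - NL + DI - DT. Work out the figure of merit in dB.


FOM = SL - NL + DI - DT = 214 - 67 + 24 - 13 = 158

158 dB


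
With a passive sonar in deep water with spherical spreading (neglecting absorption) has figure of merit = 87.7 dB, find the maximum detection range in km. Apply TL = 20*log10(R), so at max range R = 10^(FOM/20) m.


24.27 km


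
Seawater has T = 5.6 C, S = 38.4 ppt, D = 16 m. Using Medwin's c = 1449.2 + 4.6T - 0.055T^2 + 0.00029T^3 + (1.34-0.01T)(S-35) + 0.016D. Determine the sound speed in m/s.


1477.91 m/s


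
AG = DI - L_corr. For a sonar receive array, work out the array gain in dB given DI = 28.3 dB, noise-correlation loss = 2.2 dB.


AG = DI - L_corr = 28.3 - 2.2 = 26.1

26.1 dB


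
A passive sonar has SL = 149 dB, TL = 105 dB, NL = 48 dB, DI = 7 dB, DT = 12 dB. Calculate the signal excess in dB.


SE = SL - TL - NL + DI - DT = 149 - 105 - 48 + 7 - 12 = -9

-9 dB


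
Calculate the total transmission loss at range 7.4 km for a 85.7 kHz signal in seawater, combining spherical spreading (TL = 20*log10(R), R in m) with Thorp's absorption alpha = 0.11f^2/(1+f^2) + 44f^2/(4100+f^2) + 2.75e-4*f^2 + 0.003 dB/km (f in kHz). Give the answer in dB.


Step 1 (Thorp): alpha = 0.11*7344.49/(1+7344.49) + 44*7344.49/(4100+7344.49) + 2.75e-4*7344.49 + 0.003 = 30.3697 dB/km
Step 2: TL_spread = 20*log10(7400) = 77.38 dB
Step 3: TL_abs = alpha*R = 30.3697 * 7.4 = 224.74 dB
Step 4: TL_total = 77.38 + 224.74 = 302.12

302.12 dB


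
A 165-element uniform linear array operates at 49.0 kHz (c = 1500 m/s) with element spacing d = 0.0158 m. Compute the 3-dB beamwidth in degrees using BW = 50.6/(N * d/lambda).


Step 1: lambda = 1500/49000 = 0.03061 m
Step 2: d/lambda = 0.0158/0.03061 = 0.5162
Step 3: BW = 50.6/(N * d/lambda) = 50.6/(165 * 0.5162) = 0.59

0.59 deg


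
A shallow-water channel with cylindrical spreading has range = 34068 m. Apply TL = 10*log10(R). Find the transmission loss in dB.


TL = 10*log10(34068) = 45.32

45.32 dB


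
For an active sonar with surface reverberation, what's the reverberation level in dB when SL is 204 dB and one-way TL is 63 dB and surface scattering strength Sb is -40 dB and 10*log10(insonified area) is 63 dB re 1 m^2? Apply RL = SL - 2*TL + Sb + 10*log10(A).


101 dB


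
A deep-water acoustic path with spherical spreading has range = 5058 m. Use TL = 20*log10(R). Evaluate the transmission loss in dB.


74.08 dB


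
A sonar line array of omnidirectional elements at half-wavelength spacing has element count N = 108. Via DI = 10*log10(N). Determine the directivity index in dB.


DI = 10*log10(108) = 20.33

20.33 dB


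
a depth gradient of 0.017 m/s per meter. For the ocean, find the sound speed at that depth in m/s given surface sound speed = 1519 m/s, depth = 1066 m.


c = 1519 + 0.017 * 1066 = 1537.122

1537.122 m/s


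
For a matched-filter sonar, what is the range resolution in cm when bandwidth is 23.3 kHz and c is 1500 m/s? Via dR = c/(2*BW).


dR = c/(2*BW) = 1500 / (2 * 23.3e3) = 0.0322 m = 3.22 cm

3.22 cm


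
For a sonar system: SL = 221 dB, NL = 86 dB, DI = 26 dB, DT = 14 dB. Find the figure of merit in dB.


FOM = SL - NL + DI - DT = 221 - 86 + 26 - 14 = 147

147 dB


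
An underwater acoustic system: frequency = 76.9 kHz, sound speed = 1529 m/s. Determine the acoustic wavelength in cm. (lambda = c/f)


1.99 cm


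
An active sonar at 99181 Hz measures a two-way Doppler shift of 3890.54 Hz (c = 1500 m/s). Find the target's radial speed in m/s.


From fd = 2*f*v/c, v = c*fd/(2*f) = 1500 * 3890.54 / (2*99181) = 29.42

29.42 m/s


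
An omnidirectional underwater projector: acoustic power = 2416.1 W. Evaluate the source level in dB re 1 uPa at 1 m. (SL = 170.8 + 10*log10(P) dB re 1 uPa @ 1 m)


SL = 170.8 + 10*log10(2416.1) = 170.8 + 33.83 = 204.63

204.63 dB


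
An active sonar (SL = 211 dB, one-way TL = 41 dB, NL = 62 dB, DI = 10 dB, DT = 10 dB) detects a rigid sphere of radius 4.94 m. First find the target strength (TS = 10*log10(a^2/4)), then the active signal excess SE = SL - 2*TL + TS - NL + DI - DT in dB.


Step 1: TS = 10*log10(4.94^2/4) = 7.85 dB
Step 2: SE = SL - 2*TL + TS - NL + DI - DT = 211 - 2*41 + (7.85) - 62 + 10 - 10 = 74.85

74.85 dB


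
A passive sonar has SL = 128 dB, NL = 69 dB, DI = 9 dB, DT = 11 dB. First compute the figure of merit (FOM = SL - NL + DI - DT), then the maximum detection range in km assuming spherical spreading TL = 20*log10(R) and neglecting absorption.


Step 1: FOM = SL - NL + DI - DT = 128 - 69 + 9 - 11 = 57 dB
Step 2: at max range FOM = TL = 20*log10(R), so R = 10^(57/20) = 707.95 m = 0.71 km

0.71 km


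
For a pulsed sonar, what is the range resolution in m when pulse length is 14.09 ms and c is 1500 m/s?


dR = c*tau/2 = 1500 * 14.09e-3 / 2 = 10.5675

10.5675 m


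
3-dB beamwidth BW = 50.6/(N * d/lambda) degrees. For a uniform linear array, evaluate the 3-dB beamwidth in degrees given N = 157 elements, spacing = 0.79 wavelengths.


BW = 50.6 / (157 * 0.79) = 50.6 / 124.03 = 0.41

0.41 deg


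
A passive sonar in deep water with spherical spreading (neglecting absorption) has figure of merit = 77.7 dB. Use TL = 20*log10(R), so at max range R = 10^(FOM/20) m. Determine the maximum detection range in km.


At max range FOM = TL, so 20*log10(R) = 77.7
R = 10^(77.7/20) = 7673.61 m = 7.67 km

7.67 km


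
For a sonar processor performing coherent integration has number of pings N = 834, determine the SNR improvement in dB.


Gain = 10*log10(834) = 29.21

29.21 dB


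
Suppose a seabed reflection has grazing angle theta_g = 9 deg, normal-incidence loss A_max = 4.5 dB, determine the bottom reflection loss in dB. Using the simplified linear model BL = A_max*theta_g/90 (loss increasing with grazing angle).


BL = A_max * theta_g / 90 = 4.5 * 9 / 90 = 0.45

0.45 dB


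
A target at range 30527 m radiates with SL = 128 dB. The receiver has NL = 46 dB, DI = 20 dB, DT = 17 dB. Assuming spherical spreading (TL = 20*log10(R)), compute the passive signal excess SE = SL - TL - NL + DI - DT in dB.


Step 1: TL = 20*log10(30527) = 89.69 dB
Step 2: SE = 128 - 89.69 - 46 + 20 - 17 = -4.69

-4.69 dB


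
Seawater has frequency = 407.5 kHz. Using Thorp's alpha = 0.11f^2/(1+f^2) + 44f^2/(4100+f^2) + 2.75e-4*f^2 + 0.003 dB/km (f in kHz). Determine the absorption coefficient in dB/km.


88.718 dB/km


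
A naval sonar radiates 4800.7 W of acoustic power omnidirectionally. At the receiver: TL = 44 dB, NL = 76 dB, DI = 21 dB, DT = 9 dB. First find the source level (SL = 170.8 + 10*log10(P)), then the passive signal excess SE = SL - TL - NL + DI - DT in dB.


Step 1: SL = 170.8 + 10*log10(4800.7) = 207.61 dB
Step 2: SE = SL - TL - NL + DI - DT = 207.61 - 44 - 76 + 21 - 9 = 99.61

99.61 dB


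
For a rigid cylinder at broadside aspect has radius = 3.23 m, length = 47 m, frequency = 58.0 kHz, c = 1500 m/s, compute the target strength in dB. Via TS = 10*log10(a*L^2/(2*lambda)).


lambda = 1500/58000 = 0.02586 m
TS = 10*log10(3.23*47^2/(2*0.02586)) = 51.4

51.4 dB


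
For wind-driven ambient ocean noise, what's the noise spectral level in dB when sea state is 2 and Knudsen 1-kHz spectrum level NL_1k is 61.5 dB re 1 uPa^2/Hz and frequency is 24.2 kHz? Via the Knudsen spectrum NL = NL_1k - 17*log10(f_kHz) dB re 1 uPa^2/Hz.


NL = NL_1k - 17*log10(f_kHz) = 61.5 - 17*log10(24.2) = 61.5 - (23.52) = 37.98

37.98 dB


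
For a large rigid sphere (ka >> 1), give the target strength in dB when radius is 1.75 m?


-1.16 dB


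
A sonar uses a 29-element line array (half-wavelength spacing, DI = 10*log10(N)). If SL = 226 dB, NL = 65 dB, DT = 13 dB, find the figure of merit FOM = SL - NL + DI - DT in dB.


Step 1: DI = 10*log10(29) = 14.62 dB
Step 2: FOM = SL - NL + DI - DT = 226 - 65 + 14.62 - 13 = 162.62

162.62 dB


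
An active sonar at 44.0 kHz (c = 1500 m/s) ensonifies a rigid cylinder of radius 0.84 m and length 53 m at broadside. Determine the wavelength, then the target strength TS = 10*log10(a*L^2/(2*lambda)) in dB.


Step 1: lambda = c/f = 1500/44000 = 0.03409 m
Step 2: TS = 10*log10(a*L^2/(2*lambda)) = 10*log10(0.84*53^2/(2*0.03409)) = 45.39

45.39 dB


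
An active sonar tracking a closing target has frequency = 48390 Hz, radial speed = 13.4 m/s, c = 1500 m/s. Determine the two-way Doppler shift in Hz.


864.57 Hz


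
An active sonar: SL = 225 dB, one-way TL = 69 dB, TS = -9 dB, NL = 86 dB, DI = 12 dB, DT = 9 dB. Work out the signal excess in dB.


-5 dB


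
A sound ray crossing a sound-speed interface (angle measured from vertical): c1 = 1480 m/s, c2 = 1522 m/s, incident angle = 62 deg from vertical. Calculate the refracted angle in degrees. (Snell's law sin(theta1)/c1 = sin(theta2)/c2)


sin(theta2) = (c2/c1)*sin(theta1) = (1522/1480)*sin(62 deg) = 0.908
theta2 = arcsin(0.908) = 65.23

65.23 deg


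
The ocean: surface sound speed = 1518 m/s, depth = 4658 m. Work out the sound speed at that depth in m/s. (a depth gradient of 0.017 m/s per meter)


c = 1518 + 0.017 * 4658 = 1597.186

1597.186 m/s


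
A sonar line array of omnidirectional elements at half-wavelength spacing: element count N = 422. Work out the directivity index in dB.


DI = 10*log10(422) = 26.25

26.25 dB


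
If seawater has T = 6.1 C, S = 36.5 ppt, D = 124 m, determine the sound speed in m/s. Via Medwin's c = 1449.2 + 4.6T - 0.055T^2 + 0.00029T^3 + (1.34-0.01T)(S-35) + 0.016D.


c = 1449.2 + 4.6*6.1 - 0.055*6.1^2 + 0.00029*6.1^3 + (1.34 - 0.01*6.1)*(36.5 - 35) + 0.016*124 = 1479.18

1479.18 m/s


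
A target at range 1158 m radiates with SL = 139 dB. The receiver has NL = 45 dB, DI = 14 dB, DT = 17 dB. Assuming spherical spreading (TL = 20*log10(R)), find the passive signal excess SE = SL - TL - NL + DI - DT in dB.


Step 1: TL = 20*log10(1158) = 61.27 dB
Step 2: SE = 139 - 61.27 - 45 + 14 - 17 = 29.73

29.73 dB


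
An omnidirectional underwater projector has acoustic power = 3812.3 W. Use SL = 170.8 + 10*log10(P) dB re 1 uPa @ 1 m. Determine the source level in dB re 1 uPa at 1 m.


SL = 170.8 + 10*log10(3812.3) = 170.8 + 35.81 = 206.61

206.61 dB


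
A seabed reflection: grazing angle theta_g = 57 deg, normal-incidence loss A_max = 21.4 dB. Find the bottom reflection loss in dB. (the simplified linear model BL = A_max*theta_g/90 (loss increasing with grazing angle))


BL = A_max * theta_g / 90 = 21.4 * 57 / 90 = 13.55

13.55 dB


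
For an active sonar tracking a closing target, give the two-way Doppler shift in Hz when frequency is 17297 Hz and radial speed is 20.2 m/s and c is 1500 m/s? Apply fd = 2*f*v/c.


fd = 2*f*v/c = 2 * 17297 * 20.2 / 1500 = 465.87

465.87 Hz


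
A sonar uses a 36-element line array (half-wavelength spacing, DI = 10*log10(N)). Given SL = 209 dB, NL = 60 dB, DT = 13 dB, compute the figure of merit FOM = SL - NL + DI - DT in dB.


151.56 dB


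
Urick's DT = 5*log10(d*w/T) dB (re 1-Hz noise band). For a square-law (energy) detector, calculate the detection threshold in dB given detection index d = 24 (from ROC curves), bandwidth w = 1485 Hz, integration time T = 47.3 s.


DT = 5*log10(d*w/T) = 5*log10(24 * 1485 / 47.3) = 5*log10(753.49) = 14.39

14.39 dB


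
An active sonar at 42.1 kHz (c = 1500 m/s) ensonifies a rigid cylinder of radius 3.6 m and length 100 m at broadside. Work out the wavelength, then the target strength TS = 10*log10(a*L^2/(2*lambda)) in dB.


Step 1: lambda = c/f = 1500/42100 = 0.03563 m
Step 2: TS = 10*log10(a*L^2/(2*lambda)) = 10*log10(3.6*100^2/(2*0.03563)) = 57.03

57.03 dB


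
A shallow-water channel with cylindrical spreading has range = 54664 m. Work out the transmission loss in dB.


47.38 dB


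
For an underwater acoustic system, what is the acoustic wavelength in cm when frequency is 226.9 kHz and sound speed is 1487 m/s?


lambda = c/f = 1487 / 226900 = 0.0066 m = 0.66 cm

0.66 cm


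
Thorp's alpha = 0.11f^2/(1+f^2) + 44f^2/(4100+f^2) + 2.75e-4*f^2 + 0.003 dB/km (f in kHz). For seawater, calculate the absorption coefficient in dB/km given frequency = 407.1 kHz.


88.627 dB/km


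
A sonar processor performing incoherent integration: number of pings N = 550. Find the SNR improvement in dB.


13.7 dB


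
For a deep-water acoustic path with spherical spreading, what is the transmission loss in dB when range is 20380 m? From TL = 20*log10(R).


86.18 dB


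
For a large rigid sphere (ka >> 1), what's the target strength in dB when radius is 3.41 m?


TS = 10*log10(3.41^2 / 4) = 10*log10(2.907025) = 4.63

4.63 dB


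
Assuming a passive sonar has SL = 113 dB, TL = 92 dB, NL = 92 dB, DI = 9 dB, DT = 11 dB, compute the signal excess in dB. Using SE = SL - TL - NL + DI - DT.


-73 dB


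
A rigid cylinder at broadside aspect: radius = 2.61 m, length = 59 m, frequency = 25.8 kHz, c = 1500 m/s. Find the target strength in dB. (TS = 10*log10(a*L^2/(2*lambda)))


lambda = 1500/25800 = 0.05814 m
TS = 10*log10(2.61*59^2/(2*0.05814)) = 48.93

48.93 dB


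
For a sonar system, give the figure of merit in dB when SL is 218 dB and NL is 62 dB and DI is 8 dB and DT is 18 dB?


146 dB


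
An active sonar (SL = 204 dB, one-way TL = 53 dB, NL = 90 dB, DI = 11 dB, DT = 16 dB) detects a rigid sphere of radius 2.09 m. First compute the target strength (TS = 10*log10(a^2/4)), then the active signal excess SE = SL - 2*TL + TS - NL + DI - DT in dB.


Step 1: TS = 10*log10(2.09^2/4) = 0.38 dB
Step 2: SE = SL - 2*TL + TS - NL + DI - DT = 204 - 2*53 + (0.38) - 90 + 11 - 16 = 3.38

3.38 dB


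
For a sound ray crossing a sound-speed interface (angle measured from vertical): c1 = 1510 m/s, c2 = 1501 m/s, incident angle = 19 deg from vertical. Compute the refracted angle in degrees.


sin(theta2) = (c2/c1)*sin(theta1) = (1501/1510)*sin(19 deg) = 0.32363
theta2 = arcsin(0.32363) = 18.88

18.88 deg


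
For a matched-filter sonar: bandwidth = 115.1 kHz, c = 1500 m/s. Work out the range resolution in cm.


dR = c/(2*BW) = 1500 / (2 * 115.1e3) = 0.0065 m = 0.65 cm

0.65 cm


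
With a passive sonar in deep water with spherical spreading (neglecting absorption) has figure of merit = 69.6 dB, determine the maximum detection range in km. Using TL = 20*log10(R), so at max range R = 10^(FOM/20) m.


At max range FOM = TL, so 20*log10(R) = 69.6
R = 10^(69.6/20) = 3019.95 m = 3.02 km

3.02 km


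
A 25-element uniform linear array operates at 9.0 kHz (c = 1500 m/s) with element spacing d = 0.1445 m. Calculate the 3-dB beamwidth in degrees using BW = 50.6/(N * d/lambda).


2.33 deg


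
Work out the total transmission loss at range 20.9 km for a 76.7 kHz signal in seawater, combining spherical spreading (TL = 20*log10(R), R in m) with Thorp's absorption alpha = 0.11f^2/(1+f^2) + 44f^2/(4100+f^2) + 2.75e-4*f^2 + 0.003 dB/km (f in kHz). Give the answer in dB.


Step 1 (Thorp): alpha = 0.11*5882.89/(1+5882.89) + 44*5882.89/(4100+5882.89) + 2.75e-4*5882.89 + 0.003 = 27.6599 dB/km
Step 2: TL_spread = 20*log10(20900) = 86.4 dB
Step 3: TL_abs = alpha*R = 27.6599 * 20.9 = 578.09 dB
Step 4: TL_total = 86.4 + 578.09 = 664.49

664.49 dB


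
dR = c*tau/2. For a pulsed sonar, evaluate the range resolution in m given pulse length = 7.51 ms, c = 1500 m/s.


dR = c*tau/2 = 1500 * 7.51e-3 / 2 = 5.6325

5.6325 m


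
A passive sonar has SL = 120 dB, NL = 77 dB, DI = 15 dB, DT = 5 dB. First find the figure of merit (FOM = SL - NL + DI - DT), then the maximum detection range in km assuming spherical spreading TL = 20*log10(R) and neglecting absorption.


Step 1: FOM = SL - NL + DI - DT = 120 - 77 + 15 - 5 = 53 dB
Step 2: at max range FOM = TL = 20*log10(R), so R = 10^(53/20) = 446.68 m = 0.45 km

0.45 km


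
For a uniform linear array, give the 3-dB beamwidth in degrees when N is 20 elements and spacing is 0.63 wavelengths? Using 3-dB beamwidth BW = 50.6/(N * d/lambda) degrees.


BW = 50.6 / (20 * 0.63) = 50.6 / 12.6 = 4.02

4.02 deg


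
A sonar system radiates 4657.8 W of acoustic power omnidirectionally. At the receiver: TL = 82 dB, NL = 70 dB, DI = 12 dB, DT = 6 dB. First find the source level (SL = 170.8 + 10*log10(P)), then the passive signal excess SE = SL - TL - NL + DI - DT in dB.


Step 1: SL = 170.8 + 10*log10(4657.8) = 207.48 dB
Step 2: SE = SL - TL - NL + DI - DT = 207.48 - 82 - 70 + 12 - 6 = 61.48

61.48 dB


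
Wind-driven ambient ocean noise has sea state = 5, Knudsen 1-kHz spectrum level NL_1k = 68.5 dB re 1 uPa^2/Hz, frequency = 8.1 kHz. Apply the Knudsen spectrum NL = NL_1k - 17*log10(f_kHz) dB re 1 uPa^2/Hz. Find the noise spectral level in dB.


NL = NL_1k - 17*log10(f_kHz) = 68.5 - 17*log10(8.1) = 68.5 - (15.44) = 53.06

53.06 dB


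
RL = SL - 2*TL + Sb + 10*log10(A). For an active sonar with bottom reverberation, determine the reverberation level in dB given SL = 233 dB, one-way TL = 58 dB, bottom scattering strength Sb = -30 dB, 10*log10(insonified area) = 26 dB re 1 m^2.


113 dB


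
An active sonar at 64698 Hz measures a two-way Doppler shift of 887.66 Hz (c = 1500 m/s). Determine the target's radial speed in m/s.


10.29 m/s


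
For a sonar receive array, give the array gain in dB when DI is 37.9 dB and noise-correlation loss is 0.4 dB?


AG = DI - L_corr = 37.9 - 0.4 = 37.5

37.5 dB


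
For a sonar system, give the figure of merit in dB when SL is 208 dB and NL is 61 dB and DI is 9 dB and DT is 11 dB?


FOM = SL - NL + DI - DT = 208 - 61 + 9 - 11 = 145

145 dB


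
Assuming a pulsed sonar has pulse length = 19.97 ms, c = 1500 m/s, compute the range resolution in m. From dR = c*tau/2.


14.9775 m


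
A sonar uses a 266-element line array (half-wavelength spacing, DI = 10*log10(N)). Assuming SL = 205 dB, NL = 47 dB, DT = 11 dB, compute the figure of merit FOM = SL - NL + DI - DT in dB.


Step 1: DI = 10*log10(266) = 24.25 dB
Step 2: FOM = SL - NL + DI - DT = 205 - 47 + 24.25 - 11 = 171.25

171.25 dB


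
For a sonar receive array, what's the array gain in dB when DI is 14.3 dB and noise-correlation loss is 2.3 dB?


AG = DI - L_corr = 14.3 - 2.3 = 12.0

12.0 dB


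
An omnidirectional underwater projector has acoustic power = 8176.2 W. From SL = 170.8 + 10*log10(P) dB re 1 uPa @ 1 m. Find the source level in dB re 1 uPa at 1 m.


209.93 dB


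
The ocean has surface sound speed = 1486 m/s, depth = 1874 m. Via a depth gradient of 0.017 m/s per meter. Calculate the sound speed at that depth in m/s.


1517.858 m/s


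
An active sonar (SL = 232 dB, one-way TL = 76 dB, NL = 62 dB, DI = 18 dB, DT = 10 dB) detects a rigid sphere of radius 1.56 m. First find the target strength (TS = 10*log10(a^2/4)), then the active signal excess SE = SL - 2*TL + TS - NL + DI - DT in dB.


Step 1: TS = 10*log10(1.56^2/4) = -2.16 dB
Step 2: SE = SL - 2*TL + TS - NL + DI - DT = 232 - 2*76 + (-2.16) - 62 + 18 - 10 = 23.84

23.84 dB


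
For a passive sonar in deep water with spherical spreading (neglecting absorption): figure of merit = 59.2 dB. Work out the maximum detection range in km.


At max range FOM = TL, so 20*log10(R) = 59.2
R = 10^(59.2/20) = 912.01 m = 0.91 km

0.91 km


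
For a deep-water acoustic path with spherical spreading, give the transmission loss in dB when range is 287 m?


TL = 20*log10(287) = 49.16

49.16 dB


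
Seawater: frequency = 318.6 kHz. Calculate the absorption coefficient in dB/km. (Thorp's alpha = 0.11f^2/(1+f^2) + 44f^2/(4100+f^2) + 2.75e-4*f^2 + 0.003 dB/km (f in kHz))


70.319 dB/km


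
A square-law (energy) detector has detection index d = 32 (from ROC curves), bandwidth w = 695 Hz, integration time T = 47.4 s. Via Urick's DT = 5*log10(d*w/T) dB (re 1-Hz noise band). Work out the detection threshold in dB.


DT = 5*log10(d*w/T) = 5*log10(32 * 695 / 47.4) = 5*log10(469.2) = 13.36

13.36 dB


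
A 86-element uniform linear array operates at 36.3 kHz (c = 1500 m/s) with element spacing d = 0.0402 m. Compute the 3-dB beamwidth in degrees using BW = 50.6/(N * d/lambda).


0.6 deg


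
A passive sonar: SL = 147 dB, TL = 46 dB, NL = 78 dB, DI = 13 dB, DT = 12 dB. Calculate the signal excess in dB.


24 dB


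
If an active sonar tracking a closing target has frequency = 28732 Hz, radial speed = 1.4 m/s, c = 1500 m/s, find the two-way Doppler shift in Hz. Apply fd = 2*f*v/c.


fd = 2*f*v/c = 2 * 28732 * 1.4 / 1500 = 53.63

53.63 Hz


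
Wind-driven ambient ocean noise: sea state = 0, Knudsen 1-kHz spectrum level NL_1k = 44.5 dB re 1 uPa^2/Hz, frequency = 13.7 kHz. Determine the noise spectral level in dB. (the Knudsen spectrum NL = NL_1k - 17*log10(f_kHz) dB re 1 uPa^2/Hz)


NL = NL_1k - 17*log10(f_kHz) = 44.5 - 17*log10(13.7) = 44.5 - (19.32) = 25.18

25.18 dB


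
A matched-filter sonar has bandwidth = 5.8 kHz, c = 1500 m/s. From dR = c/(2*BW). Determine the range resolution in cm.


dR = c/(2*BW) = 1500 / (2 * 5.8e3) = 0.1293 m = 12.93 cm

12.93 cm


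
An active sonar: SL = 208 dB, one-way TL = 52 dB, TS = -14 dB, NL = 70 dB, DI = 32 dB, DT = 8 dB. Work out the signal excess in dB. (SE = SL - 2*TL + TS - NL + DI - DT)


44 dB


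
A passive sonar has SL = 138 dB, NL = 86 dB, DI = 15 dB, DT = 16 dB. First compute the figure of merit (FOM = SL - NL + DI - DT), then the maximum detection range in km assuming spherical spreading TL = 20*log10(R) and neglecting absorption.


Step 1: FOM = SL - NL + DI - DT = 138 - 86 + 15 - 16 = 51 dB
Step 2: at max range FOM = TL = 20*log10(R), so R = 10^(51/20) = 354.81 m = 0.35 km

0.35 km


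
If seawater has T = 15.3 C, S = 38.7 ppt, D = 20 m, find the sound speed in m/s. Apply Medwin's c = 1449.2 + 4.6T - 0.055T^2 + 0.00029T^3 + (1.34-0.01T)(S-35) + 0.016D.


1512.46 m/s


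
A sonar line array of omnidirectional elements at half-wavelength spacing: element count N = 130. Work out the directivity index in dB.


DI = 10*log10(130) = 21.14

21.14 dB


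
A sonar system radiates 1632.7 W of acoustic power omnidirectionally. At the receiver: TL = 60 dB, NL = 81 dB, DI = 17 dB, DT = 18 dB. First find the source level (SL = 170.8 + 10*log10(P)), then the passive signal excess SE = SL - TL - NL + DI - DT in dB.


Step 1: SL = 170.8 + 10*log10(1632.7) = 202.93 dB
Step 2: SE = SL - TL - NL + DI - DT = 202.93 - 60 - 81 + 17 - 18 = 60.93

60.93 dB


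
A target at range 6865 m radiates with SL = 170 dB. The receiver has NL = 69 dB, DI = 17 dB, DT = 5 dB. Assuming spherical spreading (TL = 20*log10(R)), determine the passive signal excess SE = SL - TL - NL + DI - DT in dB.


36.27 dB


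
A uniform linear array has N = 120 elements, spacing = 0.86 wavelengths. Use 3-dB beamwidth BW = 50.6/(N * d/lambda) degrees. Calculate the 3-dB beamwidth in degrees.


0.49 deg


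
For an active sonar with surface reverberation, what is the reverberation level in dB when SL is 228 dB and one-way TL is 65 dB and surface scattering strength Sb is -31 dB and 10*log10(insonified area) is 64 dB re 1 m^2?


RL = SL - 2*TL + Sb + 10*log10(A) = 228 - 2*65 + (-31) + 64 = 131

131 dB


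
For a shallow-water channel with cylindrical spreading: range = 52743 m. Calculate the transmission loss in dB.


TL = 10*log10(52743) = 47.22

47.22 dB


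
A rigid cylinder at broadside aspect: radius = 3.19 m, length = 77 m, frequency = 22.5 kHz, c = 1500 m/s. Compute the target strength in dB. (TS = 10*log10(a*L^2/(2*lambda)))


lambda = 1500/22500 = 0.06667 m
TS = 10*log10(3.19*77^2/(2*0.06667)) = 51.52

51.52 dB


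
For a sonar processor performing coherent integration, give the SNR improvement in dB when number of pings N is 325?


25.12 dB


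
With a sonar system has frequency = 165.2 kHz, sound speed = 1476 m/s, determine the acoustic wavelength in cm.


0.89 cm


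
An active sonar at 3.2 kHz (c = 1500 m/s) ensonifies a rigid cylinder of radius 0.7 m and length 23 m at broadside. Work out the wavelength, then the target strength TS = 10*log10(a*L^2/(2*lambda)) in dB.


Step 1: lambda = c/f = 1500/3200 = 0.46875 m
Step 2: TS = 10*log10(a*L^2/(2*lambda)) = 10*log10(0.7*23^2/(2*0.46875)) = 25.97

25.97 dB


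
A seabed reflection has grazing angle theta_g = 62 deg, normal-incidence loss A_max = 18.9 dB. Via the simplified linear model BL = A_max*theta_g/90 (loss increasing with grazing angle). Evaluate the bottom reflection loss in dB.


BL = A_max * theta_g / 90 = 18.9 * 62 / 90 = 13.02

13.02 dB


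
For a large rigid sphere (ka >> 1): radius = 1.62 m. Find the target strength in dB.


TS = 10*log10(1.62^2 / 4) = 10*log10(0.6561) = -1.83

-1.83 dB


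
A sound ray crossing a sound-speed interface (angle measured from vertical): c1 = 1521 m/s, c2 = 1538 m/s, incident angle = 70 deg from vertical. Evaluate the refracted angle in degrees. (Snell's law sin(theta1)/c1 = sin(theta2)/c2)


sin(theta2) = (c2/c1)*sin(theta1) = (1538/1521)*sin(70 deg) = 0.9502
theta2 = arcsin(0.9502) = 71.84

71.84 deg


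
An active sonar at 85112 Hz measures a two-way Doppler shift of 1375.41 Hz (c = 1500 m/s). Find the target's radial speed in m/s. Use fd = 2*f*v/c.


From fd = 2*f*v/c, v = c*fd/(2*f) = 1500 * 1375.41 / (2*85112) = 12.12

12.12 m/s


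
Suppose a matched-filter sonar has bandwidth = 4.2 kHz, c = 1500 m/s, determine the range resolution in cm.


dR = c/(2*BW) = 1500 / (2 * 4.2e3) = 0.1786 m = 17.86 cm

17.86 cm


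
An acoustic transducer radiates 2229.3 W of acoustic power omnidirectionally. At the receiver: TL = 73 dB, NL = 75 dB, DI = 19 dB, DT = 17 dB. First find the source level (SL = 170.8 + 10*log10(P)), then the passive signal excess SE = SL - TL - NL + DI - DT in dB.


Step 1: SL = 170.8 + 10*log10(2229.3) = 204.28 dB
Step 2: SE = SL - TL - NL + DI - DT = 204.28 - 73 - 75 + 19 - 17 = 58.28

58.28 dB


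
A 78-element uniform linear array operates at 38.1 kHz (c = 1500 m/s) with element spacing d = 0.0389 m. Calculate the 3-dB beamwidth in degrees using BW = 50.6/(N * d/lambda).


Step 1: lambda = 1500/38100 = 0.03937 m
Step 2: d/lambda = 0.0389/0.03937 = 0.9881
Step 3: BW = 50.6/(N * d/lambda) = 50.6/(78 * 0.9881) = 0.66

0.66 deg


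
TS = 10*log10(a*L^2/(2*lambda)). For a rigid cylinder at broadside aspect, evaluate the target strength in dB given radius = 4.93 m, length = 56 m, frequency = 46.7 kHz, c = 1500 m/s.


lambda = 1500/46700 = 0.03212 m
TS = 10*log10(4.93*56^2/(2*0.03212)) = 53.81

53.81 dB


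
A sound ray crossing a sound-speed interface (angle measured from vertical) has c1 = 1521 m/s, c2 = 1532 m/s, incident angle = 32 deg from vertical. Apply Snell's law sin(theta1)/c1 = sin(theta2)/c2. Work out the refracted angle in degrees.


32.26 deg


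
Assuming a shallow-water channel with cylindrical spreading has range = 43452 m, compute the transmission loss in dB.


TL = 10*log10(43452) = 46.38

46.38 dB


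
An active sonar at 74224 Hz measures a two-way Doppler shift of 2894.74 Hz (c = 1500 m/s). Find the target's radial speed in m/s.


From fd = 2*f*v/c, v = c*fd/(2*f) = 1500 * 2894.74 / (2*74224) = 29.25

29.25 m/s
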